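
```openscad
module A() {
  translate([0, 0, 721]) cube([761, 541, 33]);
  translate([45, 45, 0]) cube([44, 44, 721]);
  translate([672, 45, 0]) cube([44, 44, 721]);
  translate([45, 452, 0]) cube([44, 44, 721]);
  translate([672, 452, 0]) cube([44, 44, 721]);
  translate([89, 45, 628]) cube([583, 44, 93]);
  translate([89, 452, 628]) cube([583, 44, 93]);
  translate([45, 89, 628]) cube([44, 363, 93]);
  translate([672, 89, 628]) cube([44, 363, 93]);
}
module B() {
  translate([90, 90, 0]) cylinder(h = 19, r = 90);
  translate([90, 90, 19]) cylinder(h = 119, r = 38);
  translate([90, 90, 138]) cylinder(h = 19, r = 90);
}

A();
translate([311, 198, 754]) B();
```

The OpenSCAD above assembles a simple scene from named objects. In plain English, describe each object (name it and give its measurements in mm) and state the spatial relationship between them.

A is a table with a 761×541 mm rectangular top, 33 mm thick, top surface at z = 754 mm, supported by four 44×44 mm square legs, each inset 45 mm from the nearest pair of top edges, running from the floor. Four apron rails, 44 mm thick and 93 mm tall, run between adjacent legs with their top edges flush with the underside of the top and their outer faces flush with the legs' outer faces.

B is a spool: two coaxial disc flanges of radius 90 mm and thickness 19 mm, joined by a core cylinder of radius 38 mm and height 119 mm. The lower flange rests on z = 0 and the three cylinders share a vertical axis.

The spool is on top of the table.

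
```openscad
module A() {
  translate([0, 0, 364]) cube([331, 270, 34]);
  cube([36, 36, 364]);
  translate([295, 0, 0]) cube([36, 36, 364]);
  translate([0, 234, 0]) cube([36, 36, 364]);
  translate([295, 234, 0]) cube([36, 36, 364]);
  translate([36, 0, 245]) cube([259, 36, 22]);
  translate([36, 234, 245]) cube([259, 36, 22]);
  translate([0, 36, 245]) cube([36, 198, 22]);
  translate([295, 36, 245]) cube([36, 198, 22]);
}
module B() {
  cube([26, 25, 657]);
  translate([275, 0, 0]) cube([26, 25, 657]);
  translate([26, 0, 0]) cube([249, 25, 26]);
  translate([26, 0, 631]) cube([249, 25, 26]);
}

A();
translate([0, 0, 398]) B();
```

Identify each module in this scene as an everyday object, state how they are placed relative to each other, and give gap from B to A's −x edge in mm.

A is a stool. B is a picture frame. The picture frame is on top of the stool. The gap from the picture frame to the stool's −x edge is 0 mm.

The picture frame's min-x is at 0; the stool's min-x is 0; gap = 0 mm.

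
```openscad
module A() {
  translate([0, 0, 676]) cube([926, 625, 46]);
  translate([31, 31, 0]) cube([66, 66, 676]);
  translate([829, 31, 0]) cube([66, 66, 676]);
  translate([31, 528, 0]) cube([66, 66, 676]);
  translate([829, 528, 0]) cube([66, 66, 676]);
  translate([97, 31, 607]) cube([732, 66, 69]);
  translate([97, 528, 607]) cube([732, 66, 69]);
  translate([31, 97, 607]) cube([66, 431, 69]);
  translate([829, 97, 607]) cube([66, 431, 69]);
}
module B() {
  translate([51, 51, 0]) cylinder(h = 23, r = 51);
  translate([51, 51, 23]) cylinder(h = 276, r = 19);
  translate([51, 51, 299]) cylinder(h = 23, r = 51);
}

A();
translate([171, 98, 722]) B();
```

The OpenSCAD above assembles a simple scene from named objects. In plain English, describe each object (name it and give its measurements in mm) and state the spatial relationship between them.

A is a rectangular dining table. The top is 926×625×46 mm with its upper surface at z = 722 mm. It stands on four 66×66 mm square legs, each inset 31 mm from the nearest pair of top edges, running from the floor to the underside of the top. Four apron rails, 66 mm thick and 69 mm tall, run between adjacent legs with their top edges flush with the underside of the top and their outer faces flush with the legs' outer faces.

B is a spool: two coaxial disc flanges of radius 51 mm and thickness 23 mm, joined by a core cylinder of radius 19 mm and height 276 mm. The lower flange rests on z = 0 and the three cylinders share a vertical axis.

The spool is on top of the table.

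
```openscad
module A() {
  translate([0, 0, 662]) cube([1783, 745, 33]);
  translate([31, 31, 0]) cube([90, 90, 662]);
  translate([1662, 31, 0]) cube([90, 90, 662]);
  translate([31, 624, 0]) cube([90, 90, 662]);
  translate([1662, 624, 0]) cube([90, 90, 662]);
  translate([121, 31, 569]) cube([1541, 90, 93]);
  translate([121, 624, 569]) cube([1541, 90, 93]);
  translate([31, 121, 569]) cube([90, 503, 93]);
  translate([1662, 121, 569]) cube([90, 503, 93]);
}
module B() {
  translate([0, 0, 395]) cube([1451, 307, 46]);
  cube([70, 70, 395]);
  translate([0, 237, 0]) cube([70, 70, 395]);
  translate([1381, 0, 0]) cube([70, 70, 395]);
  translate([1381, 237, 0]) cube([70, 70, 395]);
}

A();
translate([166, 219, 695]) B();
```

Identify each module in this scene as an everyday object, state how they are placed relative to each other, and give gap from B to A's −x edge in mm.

A is a table. B is a bench. The bench is on top of the table, centred. The gap from the bench to the table's −x edge is 166 mm.

The bench's min-x is at 166; the table's min-x is 0; gap = 166 mm.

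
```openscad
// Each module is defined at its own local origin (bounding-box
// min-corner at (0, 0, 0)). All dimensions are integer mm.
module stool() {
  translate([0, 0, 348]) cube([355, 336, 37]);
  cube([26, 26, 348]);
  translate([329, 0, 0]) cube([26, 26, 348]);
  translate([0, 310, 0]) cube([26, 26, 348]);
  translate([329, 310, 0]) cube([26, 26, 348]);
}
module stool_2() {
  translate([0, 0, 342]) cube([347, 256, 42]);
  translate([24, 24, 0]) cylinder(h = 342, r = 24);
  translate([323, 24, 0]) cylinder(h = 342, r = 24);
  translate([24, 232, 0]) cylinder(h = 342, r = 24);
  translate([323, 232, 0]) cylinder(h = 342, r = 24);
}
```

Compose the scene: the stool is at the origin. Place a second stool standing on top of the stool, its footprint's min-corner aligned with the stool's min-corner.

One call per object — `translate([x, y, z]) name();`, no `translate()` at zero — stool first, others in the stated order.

stool();
translate([0, 0, 385]) stool_2();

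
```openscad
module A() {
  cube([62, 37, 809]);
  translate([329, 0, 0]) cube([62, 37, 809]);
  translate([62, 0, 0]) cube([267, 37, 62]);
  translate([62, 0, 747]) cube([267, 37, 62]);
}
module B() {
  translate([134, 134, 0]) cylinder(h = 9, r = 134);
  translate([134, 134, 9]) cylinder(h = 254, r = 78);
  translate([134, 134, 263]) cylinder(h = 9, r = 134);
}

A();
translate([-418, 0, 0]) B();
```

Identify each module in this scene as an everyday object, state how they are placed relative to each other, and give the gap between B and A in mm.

A is a picture frame. B is a spool. The spool is on the floor beside the picture frame on its −x side. The gap between the spool and the picture frame is 150 mm.

The spool's nearest face is 150 mm from the picture frame's −x face.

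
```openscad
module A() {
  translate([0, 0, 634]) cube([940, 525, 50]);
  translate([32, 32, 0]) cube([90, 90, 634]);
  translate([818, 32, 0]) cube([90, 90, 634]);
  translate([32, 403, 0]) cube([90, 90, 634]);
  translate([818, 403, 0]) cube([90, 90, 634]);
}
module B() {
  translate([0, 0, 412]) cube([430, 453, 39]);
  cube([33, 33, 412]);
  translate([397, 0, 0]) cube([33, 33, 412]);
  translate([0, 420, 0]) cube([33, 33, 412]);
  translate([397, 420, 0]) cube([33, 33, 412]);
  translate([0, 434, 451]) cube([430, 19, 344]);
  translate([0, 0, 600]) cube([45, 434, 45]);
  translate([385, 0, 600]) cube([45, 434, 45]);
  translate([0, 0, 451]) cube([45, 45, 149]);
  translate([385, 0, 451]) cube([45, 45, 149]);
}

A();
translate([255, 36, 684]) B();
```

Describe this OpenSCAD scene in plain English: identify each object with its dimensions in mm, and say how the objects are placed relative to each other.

A is a rectangular dining table. The top is 940×525×50 mm with its upper surface at z = 684 mm. It stands on four 90×90 mm square legs, each inset 32 mm from the nearest pair of top edges, running from the floor to the underside of the top.

B is a chair: 430×453 mm seat, 39 mm thick, top at z = 451 mm, on four 33 mm square corner legs flush with the seat edges. A 19 mm thick backrest slab spans the full seat width, extending 344 mm above the seat top, its back face flush with the seat's +y edge. Two armrests of 45×45 mm section run along each side from the seat's front edge to the front of the backrest, top faces 194 mm above the seat top and outer faces flush with the seat's x-edges; a 45×45 mm post under the front of each armrest stands on the seat at the front corner.

The chair is on top of the table, centred.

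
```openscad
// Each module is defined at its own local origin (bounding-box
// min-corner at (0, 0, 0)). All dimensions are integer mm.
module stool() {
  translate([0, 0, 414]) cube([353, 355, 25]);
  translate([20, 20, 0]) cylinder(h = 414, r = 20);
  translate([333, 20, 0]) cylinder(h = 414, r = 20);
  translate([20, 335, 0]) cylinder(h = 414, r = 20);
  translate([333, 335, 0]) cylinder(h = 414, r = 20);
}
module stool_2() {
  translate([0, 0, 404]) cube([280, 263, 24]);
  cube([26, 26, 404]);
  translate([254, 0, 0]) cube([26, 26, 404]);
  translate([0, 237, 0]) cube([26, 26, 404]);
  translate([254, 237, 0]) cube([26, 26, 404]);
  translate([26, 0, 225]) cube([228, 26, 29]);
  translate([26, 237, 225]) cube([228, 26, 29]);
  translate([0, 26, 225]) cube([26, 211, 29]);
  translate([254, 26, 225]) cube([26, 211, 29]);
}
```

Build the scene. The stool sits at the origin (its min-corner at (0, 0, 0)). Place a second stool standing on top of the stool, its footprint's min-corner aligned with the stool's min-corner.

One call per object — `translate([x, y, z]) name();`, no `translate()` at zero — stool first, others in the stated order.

stool();
translate([0, 0, 439]) stool_2();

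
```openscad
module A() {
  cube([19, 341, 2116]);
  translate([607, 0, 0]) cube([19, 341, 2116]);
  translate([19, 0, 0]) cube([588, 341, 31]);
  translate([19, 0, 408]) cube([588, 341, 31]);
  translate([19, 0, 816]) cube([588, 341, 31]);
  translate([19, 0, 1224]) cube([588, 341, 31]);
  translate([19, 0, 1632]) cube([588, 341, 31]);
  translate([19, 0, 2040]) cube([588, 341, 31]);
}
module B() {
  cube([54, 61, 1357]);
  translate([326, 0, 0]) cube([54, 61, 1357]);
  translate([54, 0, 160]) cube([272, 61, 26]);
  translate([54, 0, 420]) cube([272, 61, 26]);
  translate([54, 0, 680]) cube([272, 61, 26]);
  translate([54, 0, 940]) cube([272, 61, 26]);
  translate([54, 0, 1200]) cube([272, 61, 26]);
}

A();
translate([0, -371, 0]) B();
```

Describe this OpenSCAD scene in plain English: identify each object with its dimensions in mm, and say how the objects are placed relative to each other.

A is a bookshelf 626 mm wide overall, 341 mm deep and 2116 mm tall. The two sides are 19 mm thick vertical panels. 6 horizontal shelves of 31 mm thickness span between the inner faces of the sides; the lowest shelf sits on the floor and shelves are stacked with a clear vertical gap of 377 mm between each pair.

B is a wooden ladder with two side rails of 54×61 mm section and 1357 mm height, set 380 mm apart overall. Between them run 5 rectangular rungs (61 mm deep, 26 mm thick), front faces flush with the rails' −y face. The bottom of the first rung is 160 mm above the floor and each subsequent rung is 260 mm higher than the one below.

The ladder is on the floor beside the bookshelf on its −y side.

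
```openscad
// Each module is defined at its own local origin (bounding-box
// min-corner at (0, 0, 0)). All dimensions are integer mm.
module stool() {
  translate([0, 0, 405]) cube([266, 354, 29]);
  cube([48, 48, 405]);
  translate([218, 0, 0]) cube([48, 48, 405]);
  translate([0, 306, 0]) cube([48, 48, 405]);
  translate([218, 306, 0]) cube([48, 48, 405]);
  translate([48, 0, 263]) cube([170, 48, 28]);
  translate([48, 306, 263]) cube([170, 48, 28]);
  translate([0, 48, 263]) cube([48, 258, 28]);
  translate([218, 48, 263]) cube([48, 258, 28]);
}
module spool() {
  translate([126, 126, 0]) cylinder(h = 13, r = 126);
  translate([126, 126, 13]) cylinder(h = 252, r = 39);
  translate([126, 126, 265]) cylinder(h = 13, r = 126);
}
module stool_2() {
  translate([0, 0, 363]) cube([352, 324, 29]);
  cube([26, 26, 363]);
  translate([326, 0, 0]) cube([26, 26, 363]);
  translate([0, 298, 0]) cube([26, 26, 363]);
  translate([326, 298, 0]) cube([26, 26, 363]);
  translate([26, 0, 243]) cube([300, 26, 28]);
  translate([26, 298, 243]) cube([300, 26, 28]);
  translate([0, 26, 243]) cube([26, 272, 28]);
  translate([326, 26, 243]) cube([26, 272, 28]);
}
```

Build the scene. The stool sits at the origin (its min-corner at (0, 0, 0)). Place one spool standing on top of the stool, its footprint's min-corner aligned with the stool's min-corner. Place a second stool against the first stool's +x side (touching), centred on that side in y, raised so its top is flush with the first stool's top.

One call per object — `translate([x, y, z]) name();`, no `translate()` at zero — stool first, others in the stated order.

stool();
translate([0, 0, 434]) spool();
translate([266, 15, 42]) stool_2();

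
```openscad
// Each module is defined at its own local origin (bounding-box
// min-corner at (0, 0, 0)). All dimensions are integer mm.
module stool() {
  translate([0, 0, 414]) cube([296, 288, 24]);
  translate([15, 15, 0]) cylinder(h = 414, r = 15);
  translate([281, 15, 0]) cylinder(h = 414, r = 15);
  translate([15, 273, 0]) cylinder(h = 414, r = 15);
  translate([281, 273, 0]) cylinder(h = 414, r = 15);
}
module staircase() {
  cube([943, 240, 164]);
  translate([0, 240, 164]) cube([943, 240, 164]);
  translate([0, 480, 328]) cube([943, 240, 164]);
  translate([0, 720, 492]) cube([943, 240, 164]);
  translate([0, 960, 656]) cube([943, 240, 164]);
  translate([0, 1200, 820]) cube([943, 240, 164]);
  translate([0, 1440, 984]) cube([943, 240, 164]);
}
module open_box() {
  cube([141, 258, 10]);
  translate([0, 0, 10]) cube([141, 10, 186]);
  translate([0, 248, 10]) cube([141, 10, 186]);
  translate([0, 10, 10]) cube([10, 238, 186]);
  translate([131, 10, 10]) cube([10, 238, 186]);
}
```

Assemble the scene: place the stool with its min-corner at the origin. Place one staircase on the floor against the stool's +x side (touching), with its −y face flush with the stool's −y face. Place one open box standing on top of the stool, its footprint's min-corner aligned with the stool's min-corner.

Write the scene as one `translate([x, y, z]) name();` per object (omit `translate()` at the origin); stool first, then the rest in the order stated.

stool();
translate([296, 0, 0]) staircase();
translate([0, 0, 438]) open_box();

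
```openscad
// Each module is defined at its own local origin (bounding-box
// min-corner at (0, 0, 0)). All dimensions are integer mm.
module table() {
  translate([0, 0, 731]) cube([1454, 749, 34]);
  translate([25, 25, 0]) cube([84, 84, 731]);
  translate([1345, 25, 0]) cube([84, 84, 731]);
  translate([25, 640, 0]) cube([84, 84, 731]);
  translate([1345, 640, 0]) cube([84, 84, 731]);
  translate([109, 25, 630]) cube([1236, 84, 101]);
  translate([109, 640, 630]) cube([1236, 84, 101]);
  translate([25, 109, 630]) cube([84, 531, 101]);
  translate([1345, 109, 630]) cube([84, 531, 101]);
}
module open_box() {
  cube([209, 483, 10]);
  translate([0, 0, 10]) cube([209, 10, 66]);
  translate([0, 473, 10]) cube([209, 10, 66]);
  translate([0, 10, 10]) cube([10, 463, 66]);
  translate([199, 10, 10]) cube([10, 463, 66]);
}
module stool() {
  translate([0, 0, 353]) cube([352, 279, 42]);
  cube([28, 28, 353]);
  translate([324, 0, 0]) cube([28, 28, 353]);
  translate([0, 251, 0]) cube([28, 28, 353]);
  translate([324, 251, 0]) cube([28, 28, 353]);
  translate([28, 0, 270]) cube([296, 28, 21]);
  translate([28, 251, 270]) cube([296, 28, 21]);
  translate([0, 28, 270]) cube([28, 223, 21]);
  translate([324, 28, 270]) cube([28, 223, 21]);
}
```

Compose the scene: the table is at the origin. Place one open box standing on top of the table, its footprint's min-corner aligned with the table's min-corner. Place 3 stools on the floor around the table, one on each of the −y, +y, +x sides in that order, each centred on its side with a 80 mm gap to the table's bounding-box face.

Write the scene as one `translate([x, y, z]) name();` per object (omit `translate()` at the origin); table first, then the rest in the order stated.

table();
translate([0, 0, 765]) open_box();
translate([551, -359, 0]) stool();
translate([551, 829, 0]) stool();
translate([1534, 235, 0]) stool();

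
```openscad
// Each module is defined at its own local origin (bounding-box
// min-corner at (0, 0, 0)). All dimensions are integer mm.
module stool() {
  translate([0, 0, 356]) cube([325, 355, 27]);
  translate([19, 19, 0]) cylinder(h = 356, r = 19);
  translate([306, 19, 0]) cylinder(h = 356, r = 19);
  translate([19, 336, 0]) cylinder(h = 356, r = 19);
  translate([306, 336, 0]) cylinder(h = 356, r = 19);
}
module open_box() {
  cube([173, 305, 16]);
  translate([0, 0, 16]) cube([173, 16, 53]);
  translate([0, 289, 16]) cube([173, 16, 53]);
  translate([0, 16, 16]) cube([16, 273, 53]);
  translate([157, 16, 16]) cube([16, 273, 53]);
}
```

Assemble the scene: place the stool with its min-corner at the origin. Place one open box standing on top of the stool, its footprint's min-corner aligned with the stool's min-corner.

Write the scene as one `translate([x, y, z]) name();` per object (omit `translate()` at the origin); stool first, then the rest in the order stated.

stool();
translate([0, 0, 383]) open_box();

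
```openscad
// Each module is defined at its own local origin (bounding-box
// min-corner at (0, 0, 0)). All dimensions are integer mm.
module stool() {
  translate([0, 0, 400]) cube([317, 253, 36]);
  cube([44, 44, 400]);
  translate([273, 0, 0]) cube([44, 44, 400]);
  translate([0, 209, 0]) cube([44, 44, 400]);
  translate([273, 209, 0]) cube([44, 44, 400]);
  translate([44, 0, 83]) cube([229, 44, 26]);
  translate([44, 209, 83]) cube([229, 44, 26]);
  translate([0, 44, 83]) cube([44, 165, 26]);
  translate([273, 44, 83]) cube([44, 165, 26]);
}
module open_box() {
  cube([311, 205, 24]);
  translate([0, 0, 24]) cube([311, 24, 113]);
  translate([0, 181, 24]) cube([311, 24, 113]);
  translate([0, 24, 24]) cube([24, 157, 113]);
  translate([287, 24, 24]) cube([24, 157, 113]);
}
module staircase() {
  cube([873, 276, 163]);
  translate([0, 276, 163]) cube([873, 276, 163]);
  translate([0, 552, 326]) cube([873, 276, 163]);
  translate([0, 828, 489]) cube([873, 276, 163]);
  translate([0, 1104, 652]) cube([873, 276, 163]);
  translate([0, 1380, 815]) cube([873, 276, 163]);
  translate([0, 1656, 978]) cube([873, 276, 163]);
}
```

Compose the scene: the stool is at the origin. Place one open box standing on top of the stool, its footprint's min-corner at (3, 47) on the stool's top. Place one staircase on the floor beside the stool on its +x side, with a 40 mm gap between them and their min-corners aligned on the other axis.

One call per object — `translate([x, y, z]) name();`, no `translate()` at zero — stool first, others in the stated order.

stool();
translate([3, 47, 436]) open_box();
translate([357, 0, 0]) staircase();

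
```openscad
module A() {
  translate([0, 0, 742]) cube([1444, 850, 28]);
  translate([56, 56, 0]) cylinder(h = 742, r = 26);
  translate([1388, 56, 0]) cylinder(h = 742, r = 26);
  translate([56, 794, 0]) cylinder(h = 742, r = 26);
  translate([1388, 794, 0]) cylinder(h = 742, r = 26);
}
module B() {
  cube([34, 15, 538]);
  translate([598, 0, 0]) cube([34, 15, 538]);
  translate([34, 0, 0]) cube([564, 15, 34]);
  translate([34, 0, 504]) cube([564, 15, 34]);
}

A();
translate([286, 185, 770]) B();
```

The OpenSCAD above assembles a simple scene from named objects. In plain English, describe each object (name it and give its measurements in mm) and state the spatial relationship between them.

A is a rectangular dining table. The top is 1444×850×28 mm with its upper surface at z = 770 mm. It stands on four round legs of 52 mm diameter, each leg's bounding box inset 30 mm from the nearest pair of top edges, running from the floor to the underside of the top.

B is a picture frame with a 564×470 mm rectangular opening (x by z) and a uniform 34 mm border on every side. Frame depth is 15 mm along y. It is built from two vertical stiles running the full outside height and two horizontal rails spanning the gap between the stiles.

The picture frame is on top of the table.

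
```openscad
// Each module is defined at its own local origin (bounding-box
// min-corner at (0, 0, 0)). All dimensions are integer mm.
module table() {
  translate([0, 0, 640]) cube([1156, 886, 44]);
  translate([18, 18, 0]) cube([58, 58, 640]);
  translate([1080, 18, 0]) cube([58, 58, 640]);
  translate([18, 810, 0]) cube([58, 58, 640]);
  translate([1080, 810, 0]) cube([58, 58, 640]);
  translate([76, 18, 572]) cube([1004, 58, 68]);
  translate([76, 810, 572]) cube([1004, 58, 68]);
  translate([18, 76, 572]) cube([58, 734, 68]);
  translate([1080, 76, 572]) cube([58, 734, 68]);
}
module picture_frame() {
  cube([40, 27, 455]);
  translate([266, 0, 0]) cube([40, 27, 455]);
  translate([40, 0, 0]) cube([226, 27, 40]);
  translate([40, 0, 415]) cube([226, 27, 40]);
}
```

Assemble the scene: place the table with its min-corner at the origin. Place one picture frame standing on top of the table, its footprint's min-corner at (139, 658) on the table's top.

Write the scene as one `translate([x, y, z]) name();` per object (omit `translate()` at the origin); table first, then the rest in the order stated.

table();
translate([139, 658, 684]) picture_frame();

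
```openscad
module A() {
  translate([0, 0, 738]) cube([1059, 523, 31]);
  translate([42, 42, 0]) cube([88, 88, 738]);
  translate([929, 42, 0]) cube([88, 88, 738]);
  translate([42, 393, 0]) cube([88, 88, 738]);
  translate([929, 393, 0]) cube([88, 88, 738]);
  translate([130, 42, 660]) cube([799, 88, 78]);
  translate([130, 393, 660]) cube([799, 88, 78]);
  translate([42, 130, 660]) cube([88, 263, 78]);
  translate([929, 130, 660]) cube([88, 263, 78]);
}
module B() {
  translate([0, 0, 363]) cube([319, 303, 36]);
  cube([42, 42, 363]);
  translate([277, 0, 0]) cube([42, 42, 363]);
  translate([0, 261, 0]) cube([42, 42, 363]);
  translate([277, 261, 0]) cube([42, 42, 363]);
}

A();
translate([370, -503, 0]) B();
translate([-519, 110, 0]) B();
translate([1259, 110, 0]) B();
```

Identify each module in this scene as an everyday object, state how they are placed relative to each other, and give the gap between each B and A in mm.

A is a table. B is a stool. Three stools sit around the table at the −y, −x, +x sides. The gap between each stool and the table is 200 mm.

Each stool's nearest face is 200 mm from the table's bounding box.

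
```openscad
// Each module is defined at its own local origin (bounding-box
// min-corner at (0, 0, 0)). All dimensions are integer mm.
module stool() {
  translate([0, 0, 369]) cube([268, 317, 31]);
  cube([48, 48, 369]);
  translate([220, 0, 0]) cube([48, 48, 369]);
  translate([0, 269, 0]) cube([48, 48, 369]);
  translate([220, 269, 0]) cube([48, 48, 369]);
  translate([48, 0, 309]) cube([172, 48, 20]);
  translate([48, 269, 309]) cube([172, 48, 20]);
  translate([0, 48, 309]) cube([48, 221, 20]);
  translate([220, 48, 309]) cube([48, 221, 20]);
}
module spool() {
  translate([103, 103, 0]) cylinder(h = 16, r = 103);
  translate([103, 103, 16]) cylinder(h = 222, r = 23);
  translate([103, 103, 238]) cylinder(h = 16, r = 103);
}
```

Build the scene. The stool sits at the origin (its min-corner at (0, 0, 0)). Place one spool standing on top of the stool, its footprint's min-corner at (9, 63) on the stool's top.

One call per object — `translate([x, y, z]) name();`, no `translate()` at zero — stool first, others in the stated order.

stool();
translate([9, 63, 400]) spool();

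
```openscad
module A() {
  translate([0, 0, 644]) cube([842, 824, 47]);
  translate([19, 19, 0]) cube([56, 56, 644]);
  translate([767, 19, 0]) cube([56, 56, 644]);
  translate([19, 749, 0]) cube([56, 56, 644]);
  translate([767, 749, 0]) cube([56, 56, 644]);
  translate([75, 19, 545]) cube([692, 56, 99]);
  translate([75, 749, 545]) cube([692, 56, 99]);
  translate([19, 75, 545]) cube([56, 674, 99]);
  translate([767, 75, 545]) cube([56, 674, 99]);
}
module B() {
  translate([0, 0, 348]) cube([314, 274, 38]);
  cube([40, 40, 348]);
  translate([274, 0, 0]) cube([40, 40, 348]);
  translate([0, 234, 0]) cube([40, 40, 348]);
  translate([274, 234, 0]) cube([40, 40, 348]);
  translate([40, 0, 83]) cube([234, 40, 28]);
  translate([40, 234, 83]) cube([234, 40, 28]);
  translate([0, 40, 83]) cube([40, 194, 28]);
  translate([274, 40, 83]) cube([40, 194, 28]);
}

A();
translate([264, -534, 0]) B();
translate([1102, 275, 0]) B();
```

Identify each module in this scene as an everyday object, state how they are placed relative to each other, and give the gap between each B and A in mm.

A is a table. B is a stool. Two stools sit around the table at the −y, +x sides. The gap between each stool and the table is 260 mm.

Each stool's nearest face is 260 mm from the table's bounding box.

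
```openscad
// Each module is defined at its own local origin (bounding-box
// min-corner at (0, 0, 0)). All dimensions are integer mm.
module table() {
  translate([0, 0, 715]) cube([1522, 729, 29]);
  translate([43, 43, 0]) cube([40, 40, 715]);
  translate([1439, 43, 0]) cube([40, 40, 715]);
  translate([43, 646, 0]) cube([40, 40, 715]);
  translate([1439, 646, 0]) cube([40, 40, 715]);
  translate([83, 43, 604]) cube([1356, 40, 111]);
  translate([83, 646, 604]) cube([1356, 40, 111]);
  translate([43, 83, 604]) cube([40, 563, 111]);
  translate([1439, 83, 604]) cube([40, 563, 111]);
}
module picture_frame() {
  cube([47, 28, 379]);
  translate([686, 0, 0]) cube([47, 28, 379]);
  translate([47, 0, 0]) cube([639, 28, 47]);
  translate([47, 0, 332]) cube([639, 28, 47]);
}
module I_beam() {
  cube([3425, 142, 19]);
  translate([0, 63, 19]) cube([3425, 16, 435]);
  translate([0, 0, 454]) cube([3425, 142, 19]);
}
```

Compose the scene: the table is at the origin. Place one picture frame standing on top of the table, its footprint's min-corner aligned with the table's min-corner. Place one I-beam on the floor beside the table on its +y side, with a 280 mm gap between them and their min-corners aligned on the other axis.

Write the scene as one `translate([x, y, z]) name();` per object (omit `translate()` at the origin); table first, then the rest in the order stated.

table();
translate([0, 0, 744]) picture_frame();
translate([0, 1009, 0]) I_beam();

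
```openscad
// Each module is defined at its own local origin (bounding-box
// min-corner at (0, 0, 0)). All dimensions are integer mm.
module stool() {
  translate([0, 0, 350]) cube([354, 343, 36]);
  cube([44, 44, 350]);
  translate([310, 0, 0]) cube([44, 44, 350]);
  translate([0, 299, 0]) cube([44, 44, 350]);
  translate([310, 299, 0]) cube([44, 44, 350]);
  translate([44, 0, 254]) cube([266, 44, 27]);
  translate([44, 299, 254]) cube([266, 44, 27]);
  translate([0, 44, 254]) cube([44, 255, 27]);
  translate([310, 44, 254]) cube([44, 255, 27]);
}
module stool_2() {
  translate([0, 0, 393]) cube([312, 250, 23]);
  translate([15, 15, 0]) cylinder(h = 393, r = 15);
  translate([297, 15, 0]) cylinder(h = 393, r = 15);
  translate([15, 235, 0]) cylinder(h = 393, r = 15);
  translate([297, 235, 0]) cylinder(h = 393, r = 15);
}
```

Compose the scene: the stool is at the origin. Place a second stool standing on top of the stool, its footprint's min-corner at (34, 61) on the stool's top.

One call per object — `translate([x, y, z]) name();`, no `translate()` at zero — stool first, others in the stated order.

stool();
translate([34, 61, 386]) stool_2();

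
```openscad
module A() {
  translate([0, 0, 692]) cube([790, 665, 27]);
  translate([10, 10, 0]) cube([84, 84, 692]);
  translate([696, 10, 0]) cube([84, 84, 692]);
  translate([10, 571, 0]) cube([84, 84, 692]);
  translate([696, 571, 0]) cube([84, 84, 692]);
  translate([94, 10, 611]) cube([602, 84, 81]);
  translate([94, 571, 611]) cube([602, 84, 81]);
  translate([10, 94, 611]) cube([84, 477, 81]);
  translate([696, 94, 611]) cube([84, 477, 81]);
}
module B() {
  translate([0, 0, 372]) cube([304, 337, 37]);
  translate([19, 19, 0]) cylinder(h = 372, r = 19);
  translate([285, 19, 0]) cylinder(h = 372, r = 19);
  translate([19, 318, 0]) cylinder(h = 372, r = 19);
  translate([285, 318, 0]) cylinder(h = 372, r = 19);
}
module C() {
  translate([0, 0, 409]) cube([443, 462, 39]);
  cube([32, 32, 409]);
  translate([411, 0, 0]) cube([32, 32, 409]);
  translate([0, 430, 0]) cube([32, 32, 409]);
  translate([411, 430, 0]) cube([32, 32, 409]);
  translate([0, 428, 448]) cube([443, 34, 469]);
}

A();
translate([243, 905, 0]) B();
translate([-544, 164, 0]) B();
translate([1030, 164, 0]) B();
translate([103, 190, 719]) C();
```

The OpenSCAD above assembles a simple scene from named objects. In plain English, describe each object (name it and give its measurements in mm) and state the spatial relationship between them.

A is a rectangular dining table. The top is 790×665×27 mm with its upper surface at z = 719 mm. It stands on four 84×84 mm square legs, each inset 10 mm from the nearest pair of top edges, running from the floor to the underside of the top. Four apron rails, 84 mm thick and 81 mm tall, run between adjacent legs with their top edges flush with the underside of the top and their outer faces flush with the legs' outer faces.

B is a four-legged stool. The seat is 304×337 mm, 37 mm thick, top at z = 409 mm. It stands on four round legs, each 38 mm in diameter, from z = 0 to the seat underside, each leg's axis is inset half a diameter from the nearest pair of seat edges (so the leg's bounding box is flush with the corner).

C is a chair: 443×462 mm seat, 39 mm thick, top at z = 448 mm, on four 32 mm square corner legs flush with the seat edges. A 34 mm thick backrest slab spans the full seat width, extending 469 mm above the seat top, its back face flush with the seat's +y edge.

Three stools sit around the table at the +y, −x, +x sides. The chair is on top of the table.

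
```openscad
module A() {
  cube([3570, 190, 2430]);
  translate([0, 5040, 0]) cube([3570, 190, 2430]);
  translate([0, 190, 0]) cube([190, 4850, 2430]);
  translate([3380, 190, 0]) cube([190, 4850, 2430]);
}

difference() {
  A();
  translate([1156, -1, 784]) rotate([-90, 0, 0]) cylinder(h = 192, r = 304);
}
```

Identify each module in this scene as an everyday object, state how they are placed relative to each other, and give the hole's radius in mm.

The subtracted cylinder has r = 304 mm.

A is a house frame. The house frame has a circular hole through its front wall. The hole's radius is 304 mm.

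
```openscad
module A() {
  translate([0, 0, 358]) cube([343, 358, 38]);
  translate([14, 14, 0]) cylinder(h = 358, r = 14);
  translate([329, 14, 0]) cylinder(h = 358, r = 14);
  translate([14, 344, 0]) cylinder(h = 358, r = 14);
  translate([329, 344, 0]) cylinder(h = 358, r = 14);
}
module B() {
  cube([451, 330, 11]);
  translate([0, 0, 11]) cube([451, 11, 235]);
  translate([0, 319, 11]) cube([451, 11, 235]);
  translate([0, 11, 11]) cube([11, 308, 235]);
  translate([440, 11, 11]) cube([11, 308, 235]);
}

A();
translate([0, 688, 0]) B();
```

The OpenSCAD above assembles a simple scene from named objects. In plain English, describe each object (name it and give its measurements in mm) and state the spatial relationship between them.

A is a four-legged stool. The seat is a 343×358×38 mm slab whose top surface is at z = 396 mm; four round legs, each 28 mm in diameter, run from the floor (z = 0) to the underside of the seat, each leg's axis is inset half a diameter from the nearest pair of seat edges (so the leg's bounding box is flush with the corner).

B is an open storage box with external size 451×330×246 mm and wall thickness 11 mm (the base is also 11 mm thick). The base covers the whole footprint; the four walls stand on the base, with the y-facing walls full-width and the x-facing walls fitting between their inner faces.

The open box is on the floor beside the stool on its +y side.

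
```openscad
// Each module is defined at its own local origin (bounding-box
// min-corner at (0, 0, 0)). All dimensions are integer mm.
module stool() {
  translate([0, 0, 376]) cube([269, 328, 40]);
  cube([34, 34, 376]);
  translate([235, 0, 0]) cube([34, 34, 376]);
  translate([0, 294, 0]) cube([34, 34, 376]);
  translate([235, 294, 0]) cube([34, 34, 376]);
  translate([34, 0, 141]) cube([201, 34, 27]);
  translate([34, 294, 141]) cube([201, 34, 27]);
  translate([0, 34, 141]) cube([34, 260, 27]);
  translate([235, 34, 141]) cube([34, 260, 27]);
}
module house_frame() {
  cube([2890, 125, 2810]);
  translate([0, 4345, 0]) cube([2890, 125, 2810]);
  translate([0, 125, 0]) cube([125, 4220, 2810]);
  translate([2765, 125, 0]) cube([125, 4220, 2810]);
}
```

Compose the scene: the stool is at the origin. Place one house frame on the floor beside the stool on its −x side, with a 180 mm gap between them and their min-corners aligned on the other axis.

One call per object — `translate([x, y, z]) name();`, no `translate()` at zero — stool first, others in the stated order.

stool();
translate([-3070, 0, 0]) house_frame();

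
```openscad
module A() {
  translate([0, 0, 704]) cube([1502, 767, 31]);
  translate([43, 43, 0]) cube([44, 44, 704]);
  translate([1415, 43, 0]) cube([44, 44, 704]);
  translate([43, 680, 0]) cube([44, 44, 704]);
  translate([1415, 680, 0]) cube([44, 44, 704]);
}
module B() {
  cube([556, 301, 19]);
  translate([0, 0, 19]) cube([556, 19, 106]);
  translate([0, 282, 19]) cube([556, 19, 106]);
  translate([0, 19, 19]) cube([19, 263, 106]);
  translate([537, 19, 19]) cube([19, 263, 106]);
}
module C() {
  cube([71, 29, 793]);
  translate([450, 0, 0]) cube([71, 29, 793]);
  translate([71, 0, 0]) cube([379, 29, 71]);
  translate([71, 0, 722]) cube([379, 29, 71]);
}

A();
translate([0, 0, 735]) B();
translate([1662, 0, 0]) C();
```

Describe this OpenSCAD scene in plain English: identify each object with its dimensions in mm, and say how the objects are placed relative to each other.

A is a table with a 1502×767 mm rectangular top, 31 mm thick, top surface at z = 735 mm, supported by four 44×44 mm square legs, each inset 43 mm from the nearest pair of top edges, running from the floor.

B is an open-topped rectangular box: outside dimensions 556×301×125 mm, with a uniform wall and base thickness of 19 mm. The base is a full 556×301 slab on the floor; four walls sit on top of the base. The front and back walls (the −y and +y sides) span the full width; the two side walls fit between them.

C is a picture frame with a 379×651 mm rectangular opening (x by z) and a uniform 71 mm border on every side. Frame depth is 29 mm along y. It is built from two vertical stiles running the full outside height and two horizontal rails spanning the gap between the stiles.

The open box is on top of the table. The picture frame is on the floor beside the table on its +x side.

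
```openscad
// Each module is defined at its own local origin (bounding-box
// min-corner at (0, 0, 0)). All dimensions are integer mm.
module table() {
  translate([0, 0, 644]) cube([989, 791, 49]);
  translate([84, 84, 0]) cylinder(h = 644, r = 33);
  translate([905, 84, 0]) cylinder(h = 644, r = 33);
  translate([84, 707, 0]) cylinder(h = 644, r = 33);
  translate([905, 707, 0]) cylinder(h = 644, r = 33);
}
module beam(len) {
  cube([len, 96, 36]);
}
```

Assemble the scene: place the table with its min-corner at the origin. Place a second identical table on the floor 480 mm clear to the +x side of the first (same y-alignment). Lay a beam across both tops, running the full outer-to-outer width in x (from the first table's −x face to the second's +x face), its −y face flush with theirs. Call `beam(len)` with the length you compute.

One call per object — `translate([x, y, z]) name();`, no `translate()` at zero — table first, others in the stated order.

table();
translate([1469, 0, 0]) table();
translate([0, 0, 693]) beam(2458);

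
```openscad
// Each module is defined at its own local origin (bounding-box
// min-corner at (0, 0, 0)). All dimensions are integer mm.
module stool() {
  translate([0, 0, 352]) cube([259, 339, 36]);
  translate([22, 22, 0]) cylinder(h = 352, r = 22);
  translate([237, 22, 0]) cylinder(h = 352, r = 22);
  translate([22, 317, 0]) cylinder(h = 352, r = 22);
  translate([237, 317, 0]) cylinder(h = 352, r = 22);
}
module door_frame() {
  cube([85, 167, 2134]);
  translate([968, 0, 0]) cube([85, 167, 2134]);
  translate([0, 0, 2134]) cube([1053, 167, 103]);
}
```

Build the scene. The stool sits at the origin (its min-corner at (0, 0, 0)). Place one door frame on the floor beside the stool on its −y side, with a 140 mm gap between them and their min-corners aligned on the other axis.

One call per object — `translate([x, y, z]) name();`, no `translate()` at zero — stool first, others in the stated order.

stool();
translate([0, -307, 0]) door_frame();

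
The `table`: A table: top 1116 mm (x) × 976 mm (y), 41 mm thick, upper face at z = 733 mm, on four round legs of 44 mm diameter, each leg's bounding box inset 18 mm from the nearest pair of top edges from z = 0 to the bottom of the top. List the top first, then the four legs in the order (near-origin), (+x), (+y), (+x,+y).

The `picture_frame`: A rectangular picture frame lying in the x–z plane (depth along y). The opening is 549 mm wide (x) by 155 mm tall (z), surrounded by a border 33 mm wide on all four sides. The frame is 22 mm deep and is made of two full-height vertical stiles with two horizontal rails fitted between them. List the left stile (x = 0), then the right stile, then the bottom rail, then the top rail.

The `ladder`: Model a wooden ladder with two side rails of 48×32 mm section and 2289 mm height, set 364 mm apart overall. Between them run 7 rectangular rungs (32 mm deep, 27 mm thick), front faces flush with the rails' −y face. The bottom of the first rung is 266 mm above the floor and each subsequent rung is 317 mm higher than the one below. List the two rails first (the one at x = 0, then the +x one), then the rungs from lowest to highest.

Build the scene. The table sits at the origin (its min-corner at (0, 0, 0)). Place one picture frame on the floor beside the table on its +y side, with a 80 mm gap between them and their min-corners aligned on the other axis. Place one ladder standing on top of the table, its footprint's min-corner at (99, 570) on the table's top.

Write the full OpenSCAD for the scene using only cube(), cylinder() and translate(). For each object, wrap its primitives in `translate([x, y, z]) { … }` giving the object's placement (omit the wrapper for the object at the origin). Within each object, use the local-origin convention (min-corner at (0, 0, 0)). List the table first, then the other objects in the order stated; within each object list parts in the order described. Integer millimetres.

translate([0, 0, 692]) cube([1116, 976, 41]);
translate([40, 40, 0]) cylinder(h = 692, r = 22);
translate([1076, 40, 0]) cylinder(h = 692, r = 22);
translate([40, 936, 0]) cylinder(h = 692, r = 22);
translate([1076, 936, 0]) cylinder(h = 692, r = 22);
translate([0, 1056, 0]) {
  cube([33, 22, 221]);
  translate([582, 0, 0]) cube([33, 22, 221]);
  translate([33, 0, 0]) cube([549, 22, 33]);
  translate([33, 0, 188]) cube([549, 22, 33]);
}
translate([99, 570, 733]) {
  cube([48, 32, 2289]);
  translate([316, 0, 0]) cube([48, 32, 2289]);
  translate([48, 0, 266]) cube([268, 32, 27]);
  translate([48, 0, 583]) cube([268, 32, 27]);
  translate([48, 0, 900]) cube([268, 32, 27]);
  translate([48, 0, 1217]) cube([268, 32, 27]);
  translate([48, 0, 1534]) cube([268, 32, 27]);
  translate([48, 0, 1851]) cube([268, 32, 27]);
  translate([48, 0, 2168]) cube([268, 32, 27]);
}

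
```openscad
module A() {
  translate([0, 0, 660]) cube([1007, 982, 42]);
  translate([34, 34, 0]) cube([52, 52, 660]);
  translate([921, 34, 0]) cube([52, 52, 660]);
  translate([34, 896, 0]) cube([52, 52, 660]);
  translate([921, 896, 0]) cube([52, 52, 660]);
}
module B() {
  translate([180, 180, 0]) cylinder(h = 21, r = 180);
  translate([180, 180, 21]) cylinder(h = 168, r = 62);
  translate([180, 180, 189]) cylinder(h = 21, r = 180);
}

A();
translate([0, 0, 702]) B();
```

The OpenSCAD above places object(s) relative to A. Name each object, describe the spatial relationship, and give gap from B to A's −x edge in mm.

A is a table. B is a spool. The spool is on top of the table. The gap from the spool to the table's −x edge is 0 mm.

The spool's min-x is at 0; the table's min-x is 0; gap = 0 mm.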